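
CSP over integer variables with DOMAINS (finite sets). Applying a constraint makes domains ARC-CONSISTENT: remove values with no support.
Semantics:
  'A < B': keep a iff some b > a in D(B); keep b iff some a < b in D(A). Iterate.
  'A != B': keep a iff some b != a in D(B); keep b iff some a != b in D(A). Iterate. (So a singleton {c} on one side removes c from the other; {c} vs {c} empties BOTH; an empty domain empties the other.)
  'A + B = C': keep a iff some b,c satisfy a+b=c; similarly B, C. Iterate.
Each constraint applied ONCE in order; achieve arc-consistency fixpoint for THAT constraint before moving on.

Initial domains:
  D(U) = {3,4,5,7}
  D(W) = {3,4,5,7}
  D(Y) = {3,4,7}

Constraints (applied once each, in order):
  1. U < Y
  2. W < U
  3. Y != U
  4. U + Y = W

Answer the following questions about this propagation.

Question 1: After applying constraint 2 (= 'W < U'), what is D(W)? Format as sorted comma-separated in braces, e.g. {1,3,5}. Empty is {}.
Constraint 1 (U < Y) on D(U)={3,4,5,7} D(Y)={3,4,7}: U {3,4,5,7}->{3,4,5}; Y {3,4,7}->{4,7}
Constraint 2 (W < U) on D(W)={3,4,5,7} D(U)={3,4,5}: W {3,4,5,7}->{3,4}; U {3,4,5}->{4,5}
So after constraint 2: D(W) = {3,4}

Answer: {3,4}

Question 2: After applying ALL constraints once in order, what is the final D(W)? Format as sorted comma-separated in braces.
Answer: {}

Derivation:
Constraint 1 (U < Y) on D(U)={3,4,5,7} D(Y)={3,4,7}: U {3,4,5,7}->{3,4,5}; Y {3,4,7}->{4,7}
Constraint 2 (W < U) on D(W)={3,4,5,7} D(U)={3,4,5}: W {3,4,5,7}->{3,4}; U {3,4,5}->{4,5}
Constraint 3 (Y != U) on D(Y)={4,7} D(U)={4,5}: no change
Constraint 4 (U + Y = W) on D(U)={4,5} D(Y)={4,7} D(W)={3,4}: U {4,5}->{}; Y {4,7}->{}; W {3,4}->{}
So after all 4 constraints: D(W) = {}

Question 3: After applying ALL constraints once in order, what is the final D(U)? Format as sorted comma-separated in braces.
Constraint 1 (U < Y) on D(U)={3,4,5,7} D(Y)={3,4,7}: U {3,4,5,7}->{3,4,5}; Y {3,4,7}->{4,7}
Constraint 2 (W < U) on D(W)={3,4,5,7} D(U)={3,4,5}: W {3,4,5,7}->{3,4}; U {3,4,5}->{4,5}
Constraint 3 (Y != U) on D(Y)={4,7} D(U)={4,5}: no change
Constraint 4 (U + Y = W) on D(U)={4,5} D(Y)={4,7} D(W)={3,4}: U {4,5}->{}; Y {4,7}->{}; W {3,4}->{}
So after all 4 constraints: D(U) = {}

Answer: {}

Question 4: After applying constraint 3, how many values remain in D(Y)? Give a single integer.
Answer: 2

Derivation:
Constraint 1 (U < Y) on D(U)={3,4,5,7} D(Y)={3,4,7}: U {3,4,5,7}->{3,4,5}; Y {3,4,7}->{4,7}
Constraint 2 (W < U) on D(W)={3,4,5,7} D(U)={3,4,5}: W {3,4,5,7}->{3,4}; U {3,4,5}->{4,5}
Constraint 3 (Y != U) on D(Y)={4,7} D(U)={4,5}: no change
So after constraint 3: D(Y)={4,7}, size = 2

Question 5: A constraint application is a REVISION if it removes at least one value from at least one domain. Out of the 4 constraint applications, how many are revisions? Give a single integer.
Answer: 3

Derivation:
Constraint 1 (U < Y) on D(U)={3,4,5,7} D(Y)={3,4,7}: U {3,4,5,7}->{3,4,5}; Y {3,4,7}->{4,7} => REVISION
Constraint 2 (W < U) on D(W)={3,4,5,7} D(U)={3,4,5}: W {3,4,5,7}->{3,4}; U {3,4,5}->{4,5} => REVISION
Constraint 3 (Y != U) on D(Y)={4,7} D(U)={4,5}: no change => not a revision
Constraint 4 (U + Y = W) on D(U)={4,5} D(Y)={4,7} D(W)={3,4}: U {4,5}->{}; Y {4,7}->{}; W {3,4}->{} => REVISION
Total revisions = 3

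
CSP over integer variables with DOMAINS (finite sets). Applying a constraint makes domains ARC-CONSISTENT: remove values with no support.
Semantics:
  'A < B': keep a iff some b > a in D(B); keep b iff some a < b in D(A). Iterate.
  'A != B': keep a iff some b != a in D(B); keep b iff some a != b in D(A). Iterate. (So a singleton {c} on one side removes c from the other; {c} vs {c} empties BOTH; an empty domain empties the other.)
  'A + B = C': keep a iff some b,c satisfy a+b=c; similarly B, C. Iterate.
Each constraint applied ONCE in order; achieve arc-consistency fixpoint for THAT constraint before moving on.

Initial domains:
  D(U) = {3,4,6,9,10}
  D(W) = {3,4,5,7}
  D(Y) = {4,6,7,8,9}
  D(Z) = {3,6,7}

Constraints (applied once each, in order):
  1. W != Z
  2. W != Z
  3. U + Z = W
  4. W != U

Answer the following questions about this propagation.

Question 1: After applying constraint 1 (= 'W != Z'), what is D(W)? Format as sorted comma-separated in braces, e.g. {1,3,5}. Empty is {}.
Constraint 1 (W != Z) on D(W)={3,4,5,7} D(Z)={3,6,7}: no change
So after constraint 1: D(W) = {3,4,5,7}

Answer: {3,4,5,7}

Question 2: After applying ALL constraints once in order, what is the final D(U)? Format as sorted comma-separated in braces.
Answer: {4}

Derivation:
Constraint 1 (W != Z) on D(W)={3,4,5,7} D(Z)={3,6,7}: no change
Constraint 2 (W != Z) on D(W)={3,4,5,7} D(Z)={3,6,7}: no change
Constraint 3 (U + Z = W) on D(U)={3,4,6,9,10} D(Z)={3,6,7} D(W)={3,4,5,7}: U {3,4,6,9,10}->{4}; Z {3,6,7}->{3}; W {3,4,5,7}->{7}
Constraint 4 (W != U) on D(W)={7} D(U)={4}: no change
So after all 4 constraints: D(U) = {4}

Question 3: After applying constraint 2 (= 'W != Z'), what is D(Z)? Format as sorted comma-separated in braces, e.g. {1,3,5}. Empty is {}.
Constraint 1 (W != Z) on D(W)={3,4,5,7} D(Z)={3,6,7}: no change
Constraint 2 (W != Z) on D(W)={3,4,5,7} D(Z)={3,6,7}: no change
So after constraint 2: D(Z) = {3,6,7}

Answer: {3,6,7}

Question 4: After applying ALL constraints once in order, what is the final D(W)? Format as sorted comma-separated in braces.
Answer: {7}

Derivation:
Constraint 1 (W != Z) on D(W)={3,4,5,7} D(Z)={3,6,7}: no change
Constraint 2 (W != Z) on D(W)={3,4,5,7} D(Z)={3,6,7}: no change
Constraint 3 (U + Z = W) on D(U)={3,4,6,9,10} D(Z)={3,6,7} D(W)={3,4,5,7}: U {3,4,6,9,10}->{4}; Z {3,6,7}->{3}; W {3,4,5,7}->{7}
Constraint 4 (W != U) on D(W)={7} D(U)={4}: no change
So after all 4 constraints: D(W) = {7}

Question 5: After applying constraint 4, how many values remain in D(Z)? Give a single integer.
Answer: 1

Derivation:
Constraint 1 (W != Z) on D(W)={3,4,5,7} D(Z)={3,6,7}: no change
Constraint 2 (W != Z) on D(W)={3,4,5,7} D(Z)={3,6,7}: no change
Constraint 3 (U + Z = W) on D(U)={3,4,6,9,10} D(Z)={3,6,7} D(W)={3,4,5,7}: U {3,4,6,9,10}->{4}; Z {3,6,7}->{3}; W {3,4,5,7}->{7}
Constraint 4 (W != U) on D(W)={7} D(U)={4}: no change
So after constraint 4: D(Z)={3}, size = 1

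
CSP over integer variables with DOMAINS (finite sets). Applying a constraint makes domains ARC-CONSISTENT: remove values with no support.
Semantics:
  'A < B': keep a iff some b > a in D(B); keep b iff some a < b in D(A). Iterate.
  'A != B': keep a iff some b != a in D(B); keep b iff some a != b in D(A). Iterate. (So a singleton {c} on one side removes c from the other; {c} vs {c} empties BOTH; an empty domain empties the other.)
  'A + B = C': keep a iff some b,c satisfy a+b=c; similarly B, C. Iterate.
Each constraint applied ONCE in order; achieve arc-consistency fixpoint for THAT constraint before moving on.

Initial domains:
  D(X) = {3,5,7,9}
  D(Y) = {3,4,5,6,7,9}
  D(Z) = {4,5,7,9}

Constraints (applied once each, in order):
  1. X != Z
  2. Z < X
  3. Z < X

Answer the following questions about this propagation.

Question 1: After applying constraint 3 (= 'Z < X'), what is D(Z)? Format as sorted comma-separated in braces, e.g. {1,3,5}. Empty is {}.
Constraint 1 (X != Z) on D(X)={3,5,7,9} D(Z)={4,5,7,9}: no change
Constraint 2 (Z < X) on D(Z)={4,5,7,9} D(X)={3,5,7,9}: Z {4,5,7,9}->{4,5,7}; X {3,5,7,9}->{5,7,9}
Constraint 3 (Z < X) on D(Z)={4,5,7} D(X)={5,7,9}: no change
So after constraint 3: D(Z) = {4,5,7}

Answer: {4,5,7}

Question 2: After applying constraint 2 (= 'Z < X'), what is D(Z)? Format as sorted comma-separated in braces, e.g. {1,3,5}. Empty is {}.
Answer: {4,5,7}

Derivation:
Constraint 1 (X != Z) on D(X)={3,5,7,9} D(Z)={4,5,7,9}: no change
Constraint 2 (Z < X) on D(Z)={4,5,7,9} D(X)={3,5,7,9}: Z {4,5,7,9}->{4,5,7}; X {3,5,7,9}->{5,7,9}
So after constraint 2: D(Z) = {4,5,7}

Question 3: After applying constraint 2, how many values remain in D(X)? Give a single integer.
Answer: 3

Derivation:
Constraint 1 (X != Z) on D(X)={3,5,7,9} D(Z)={4,5,7,9}: no change
Constraint 2 (Z < X) on D(Z)={4,5,7,9} D(X)={3,5,7,9}: Z {4,5,7,9}->{4,5,7}; X {3,5,7,9}->{5,7,9}
So after constraint 2: D(X)={5,7,9}, size = 3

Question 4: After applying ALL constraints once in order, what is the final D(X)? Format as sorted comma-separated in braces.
Answer: {5,7,9}

Derivation:
Constraint 1 (X != Z) on D(X)={3,5,7,9} D(Z)={4,5,7,9}: no change
Constraint 2 (Z < X) on D(Z)={4,5,7,9} D(X)={3,5,7,9}: Z {4,5,7,9}->{4,5,7}; X {3,5,7,9}->{5,7,9}
Constraint 3 (Z < X) on D(Z)={4,5,7} D(X)={5,7,9}: no change
So after all 3 constraints: D(X) = {5,7,9}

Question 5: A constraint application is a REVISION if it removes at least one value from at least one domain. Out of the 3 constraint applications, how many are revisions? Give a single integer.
Answer: 1

Derivation:
Constraint 1 (X != Z) on D(X)={3,5,7,9} D(Z)={4,5,7,9}: no change => not a revision
Constraint 2 (Z < X) on D(Z)={4,5,7,9} D(X)={3,5,7,9}: Z {4,5,7,9}->{4,5,7}; X {3,5,7,9}->{5,7,9} => REVISION
Constraint 3 (Z < X) on D(Z)={4,5,7} D(X)={5,7,9}: no change => not a revision
Total revisions = 1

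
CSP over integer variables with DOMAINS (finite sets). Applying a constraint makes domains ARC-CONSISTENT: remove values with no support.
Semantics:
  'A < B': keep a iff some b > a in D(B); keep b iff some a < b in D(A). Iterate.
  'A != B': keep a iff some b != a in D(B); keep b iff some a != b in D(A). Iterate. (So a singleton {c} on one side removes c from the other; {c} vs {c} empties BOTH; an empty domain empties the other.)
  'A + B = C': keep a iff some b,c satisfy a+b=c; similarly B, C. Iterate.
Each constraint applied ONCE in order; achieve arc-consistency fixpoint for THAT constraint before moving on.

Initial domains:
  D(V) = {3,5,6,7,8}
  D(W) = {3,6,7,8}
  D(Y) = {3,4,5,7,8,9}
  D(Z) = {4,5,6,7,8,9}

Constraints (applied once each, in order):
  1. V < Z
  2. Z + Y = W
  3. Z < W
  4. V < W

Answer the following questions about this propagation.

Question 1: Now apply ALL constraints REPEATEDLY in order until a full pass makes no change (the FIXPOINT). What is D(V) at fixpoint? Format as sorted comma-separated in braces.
pass 0 (initial): D(V)={3,5,6,7,8}
pass 1: V {3,5,6,7,8}->{3,5,6,7}; W {3,6,7,8}->{7,8}; Y {3,4,5,7,8,9}->{3,4}; Z {4,5,6,7,8,9}->{4,5}
pass 2: V {3,5,6,7}->{3}
pass 3: no change
Fixpoint after 3 passes: D(V) = {3}

Answer: {3}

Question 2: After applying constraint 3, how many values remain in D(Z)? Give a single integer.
Constraint 1 (V < Z) on D(V)={3,5,6,7,8} D(Z)={4,5,6,7,8,9}: no change
Constraint 2 (Z + Y = W) on D(Z)={4,5,6,7,8,9} D(Y)={3,4,5,7,8,9} D(W)={3,6,7,8}: Z {4,5,6,7,8,9}->{4,5}; Y {3,4,5,7,8,9}->{3,4}; W {3,6,7,8}->{7,8}
Constraint 3 (Z < W) on D(Z)={4,5} D(W)={7,8}: no change
So after constraint 3: D(Z)={4,5}, size = 2

Answer: 2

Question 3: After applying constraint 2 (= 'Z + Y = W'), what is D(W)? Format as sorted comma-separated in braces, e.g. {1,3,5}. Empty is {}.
Answer: {7,8}

Derivation:
Constraint 1 (V < Z) on D(V)={3,5,6,7,8} D(Z)={4,5,6,7,8,9}: no change
Constraint 2 (Z + Y = W) on D(Z)={4,5,6,7,8,9} D(Y)={3,4,5,7,8,9} D(W)={3,6,7,8}: Z {4,5,6,7,8,9}->{4,5}; Y {3,4,5,7,8,9}->{3,4}; W {3,6,7,8}->{7,8}
So after constraint 2: D(W) = {7,8}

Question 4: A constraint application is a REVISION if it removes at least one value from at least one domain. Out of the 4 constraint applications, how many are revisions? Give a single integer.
Constraint 1 (V < Z) on D(V)={3,5,6,7,8} D(Z)={4,5,6,7,8,9}: no change => not a revision
Constraint 2 (Z + Y = W) on D(Z)={4,5,6,7,8,9} D(Y)={3,4,5,7,8,9} D(W)={3,6,7,8}: Z {4,5,6,7,8,9}->{4,5}; Y {3,4,5,7,8,9}->{3,4}; W {3,6,7,8}->{7,8} => REVISION
Constraint 3 (Z < W) on D(Z)={4,5} D(W)={7,8}: no change => not a revision
Constraint 4 (V < W) on D(V)={3,5,6,7,8} D(W)={7,8}: V {3,5,6,7,8}->{3,5,6,7} => REVISION
Total revisions = 2

Answer: 2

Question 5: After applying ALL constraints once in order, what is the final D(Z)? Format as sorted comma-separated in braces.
Answer: {4,5}

Derivation:
Constraint 1 (V < Z) on D(V)={3,5,6,7,8} D(Z)={4,5,6,7,8,9}: no change
Constraint 2 (Z + Y = W) on D(Z)={4,5,6,7,8,9} D(Y)={3,4,5,7,8,9} D(W)={3,6,7,8}: Z {4,5,6,7,8,9}->{4,5}; Y {3,4,5,7,8,9}->{3,4}; W {3,6,7,8}->{7,8}
Constraint 3 (Z < W) on D(Z)={4,5} D(W)={7,8}: no change
Constraint 4 (V < W) on D(V)={3,5,6,7,8} D(W)={7,8}: V {3,5,6,7,8}->{3,5,6,7}
So after all 4 constraints: D(Z) = {4,5}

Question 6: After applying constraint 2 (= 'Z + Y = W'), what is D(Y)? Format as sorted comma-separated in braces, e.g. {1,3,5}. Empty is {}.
Constraint 1 (V < Z) on D(V)={3,5,6,7,8} D(Z)={4,5,6,7,8,9}: no change
Constraint 2 (Z + Y = W) on D(Z)={4,5,6,7,8,9} D(Y)={3,4,5,7,8,9} D(W)={3,6,7,8}: Z {4,5,6,7,8,9}->{4,5}; Y {3,4,5,7,8,9}->{3,4}; W {3,6,7,8}->{7,8}
So after constraint 2: D(Y) = {3,4}

Answer: {3,4}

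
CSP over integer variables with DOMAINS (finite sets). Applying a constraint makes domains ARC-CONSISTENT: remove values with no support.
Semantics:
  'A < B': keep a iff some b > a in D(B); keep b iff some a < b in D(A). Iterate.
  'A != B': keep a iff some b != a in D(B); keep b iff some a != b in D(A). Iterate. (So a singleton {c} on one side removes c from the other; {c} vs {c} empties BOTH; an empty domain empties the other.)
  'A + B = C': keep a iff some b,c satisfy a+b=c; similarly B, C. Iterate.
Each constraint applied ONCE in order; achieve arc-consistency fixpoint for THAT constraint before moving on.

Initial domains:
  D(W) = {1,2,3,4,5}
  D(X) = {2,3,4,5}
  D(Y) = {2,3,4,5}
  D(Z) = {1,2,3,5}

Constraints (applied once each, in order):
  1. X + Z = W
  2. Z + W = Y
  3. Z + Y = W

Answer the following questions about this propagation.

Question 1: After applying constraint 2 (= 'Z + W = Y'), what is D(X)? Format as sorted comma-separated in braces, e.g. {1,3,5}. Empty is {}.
Constraint 1 (X + Z = W) on D(X)={2,3,4,5} D(Z)={1,2,3,5} D(W)={1,2,3,4,5}: X {2,3,4,5}->{2,3,4}; Z {1,2,3,5}->{1,2,3}; W {1,2,3,4,5}->{3,4,5}
Constraint 2 (Z + W = Y) on D(Z)={1,2,3} D(W)={3,4,5} D(Y)={2,3,4,5}: Z {1,2,3}->{1,2}; W {3,4,5}->{3,4}; Y {2,3,4,5}->{4,5}
So after constraint 2: D(X) = {2,3,4}

Answer: {2,3,4}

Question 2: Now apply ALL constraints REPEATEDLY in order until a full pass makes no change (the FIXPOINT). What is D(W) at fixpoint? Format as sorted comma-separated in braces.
Answer: {}

Derivation:
pass 0 (initial): D(W)={1,2,3,4,5}
pass 1: W {1,2,3,4,5}->{}; X {2,3,4,5}->{2,3,4}; Y {2,3,4,5}->{}; Z {1,2,3,5}->{}
pass 2: X {2,3,4}->{}
pass 3: no change
Fixpoint after 3 passes: D(W) = {}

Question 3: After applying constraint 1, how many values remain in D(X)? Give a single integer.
Constraint 1 (X + Z = W) on D(X)={2,3,4,5} D(Z)={1,2,3,5} D(W)={1,2,3,4,5}: X {2,3,4,5}->{2,3,4}; Z {1,2,3,5}->{1,2,3}; W {1,2,3,4,5}->{3,4,5}
So after constraint 1: D(X)={2,3,4}, size = 3

Answer: 3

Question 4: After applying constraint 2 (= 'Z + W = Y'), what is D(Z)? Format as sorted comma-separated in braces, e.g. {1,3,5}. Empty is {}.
Constraint 1 (X + Z = W) on D(X)={2,3,4,5} D(Z)={1,2,3,5} D(W)={1,2,3,4,5}: X {2,3,4,5}->{2,3,4}; Z {1,2,3,5}->{1,2,3}; W {1,2,3,4,5}->{3,4,5}
Constraint 2 (Z + W = Y) on D(Z)={1,2,3} D(W)={3,4,5} D(Y)={2,3,4,5}: Z {1,2,3}->{1,2}; W {3,4,5}->{3,4}; Y {2,3,4,5}->{4,5}
So after constraint 2: D(Z) = {1,2}

Answer: {1,2}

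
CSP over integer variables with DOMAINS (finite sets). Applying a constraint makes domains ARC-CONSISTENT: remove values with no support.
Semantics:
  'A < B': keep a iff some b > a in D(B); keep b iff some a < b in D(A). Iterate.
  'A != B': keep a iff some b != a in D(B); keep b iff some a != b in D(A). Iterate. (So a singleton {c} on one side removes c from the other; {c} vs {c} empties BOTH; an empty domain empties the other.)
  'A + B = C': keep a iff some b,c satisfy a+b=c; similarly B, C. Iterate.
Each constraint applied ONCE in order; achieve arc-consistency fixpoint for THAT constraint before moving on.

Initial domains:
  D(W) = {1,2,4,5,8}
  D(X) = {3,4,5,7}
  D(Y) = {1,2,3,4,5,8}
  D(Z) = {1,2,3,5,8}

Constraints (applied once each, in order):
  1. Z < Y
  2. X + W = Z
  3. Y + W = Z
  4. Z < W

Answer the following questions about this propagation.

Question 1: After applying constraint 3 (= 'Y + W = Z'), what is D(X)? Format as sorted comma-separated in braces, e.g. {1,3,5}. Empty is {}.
Constraint 1 (Z < Y) on D(Z)={1,2,3,5,8} D(Y)={1,2,3,4,5,8}: Z {1,2,3,5,8}->{1,2,3,5}; Y {1,2,3,4,5,8}->{2,3,4,5,8}
Constraint 2 (X + W = Z) on D(X)={3,4,5,7} D(W)={1,2,4,5,8} D(Z)={1,2,3,5}: X {3,4,5,7}->{3,4}; W {1,2,4,5,8}->{1,2}; Z {1,2,3,5}->{5}
Constraint 3 (Y + W = Z) on D(Y)={2,3,4,5,8} D(W)={1,2} D(Z)={5}: Y {2,3,4,5,8}->{3,4}
So after constraint 3: D(X) = {3,4}

Answer: {3,4}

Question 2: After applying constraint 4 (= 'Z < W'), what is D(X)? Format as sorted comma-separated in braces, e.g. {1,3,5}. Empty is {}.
Answer: {3,4}

Derivation:
Constraint 1 (Z < Y) on D(Z)={1,2,3,5,8} D(Y)={1,2,3,4,5,8}: Z {1,2,3,5,8}->{1,2,3,5}; Y {1,2,3,4,5,8}->{2,3,4,5,8}
Constraint 2 (X + W = Z) on D(X)={3,4,5,7} D(W)={1,2,4,5,8} D(Z)={1,2,3,5}: X {3,4,5,7}->{3,4}; W {1,2,4,5,8}->{1,2}; Z {1,2,3,5}->{5}
Constraint 3 (Y + W = Z) on D(Y)={2,3,4,5,8} D(W)={1,2} D(Z)={5}: Y {2,3,4,5,8}->{3,4}
Constraint 4 (Z < W) on D(Z)={5} D(W)={1,2}: Z {5}->{}; W {1,2}->{}
So after constraint 4: D(X) = {3,4}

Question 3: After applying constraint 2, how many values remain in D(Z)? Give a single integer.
Answer: 1

Derivation:
Constraint 1 (Z < Y) on D(Z)={1,2,3,5,8} D(Y)={1,2,3,4,5,8}: Z {1,2,3,5,8}->{1,2,3,5}; Y {1,2,3,4,5,8}->{2,3,4,5,8}
Constraint 2 (X + W = Z) on D(X)={3,4,5,7} D(W)={1,2,4,5,8} D(Z)={1,2,3,5}: X {3,4,5,7}->{3,4}; W {1,2,4,5,8}->{1,2}; Z {1,2,3,5}->{5}
So after constraint 2: D(Z)={5}, size = 1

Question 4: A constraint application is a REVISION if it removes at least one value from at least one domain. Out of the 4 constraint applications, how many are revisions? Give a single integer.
Constraint 1 (Z < Y) on D(Z)={1,2,3,5,8} D(Y)={1,2,3,4,5,8}: Z {1,2,3,5,8}->{1,2,3,5}; Y {1,2,3,4,5,8}->{2,3,4,5,8} => REVISION
Constraint 2 (X + W = Z) on D(X)={3,4,5,7} D(W)={1,2,4,5,8} D(Z)={1,2,3,5}: X {3,4,5,7}->{3,4}; W {1,2,4,5,8}->{1,2}; Z {1,2,3,5}->{5} => REVISION
Constraint 3 (Y + W = Z) on D(Y)={2,3,4,5,8} D(W)={1,2} D(Z)={5}: Y {2,3,4,5,8}->{3,4} => REVISION
Constraint 4 (Z < W) on D(Z)={5} D(W)={1,2}: Z {5}->{}; W {1,2}->{} => REVISION
Total revisions = 4

Answer: 4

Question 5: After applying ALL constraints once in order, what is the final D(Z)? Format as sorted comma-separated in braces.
Answer: {}

Derivation:
Constraint 1 (Z < Y) on D(Z)={1,2,3,5,8} D(Y)={1,2,3,4,5,8}: Z {1,2,3,5,8}->{1,2,3,5}; Y {1,2,3,4,5,8}->{2,3,4,5,8}
Constraint 2 (X + W = Z) on D(X)={3,4,5,7} D(W)={1,2,4,5,8} D(Z)={1,2,3,5}: X {3,4,5,7}->{3,4}; W {1,2,4,5,8}->{1,2}; Z {1,2,3,5}->{5}
Constraint 3 (Y + W = Z) on D(Y)={2,3,4,5,8} D(W)={1,2} D(Z)={5}: Y {2,3,4,5,8}->{3,4}
Constraint 4 (Z < W) on D(Z)={5} D(W)={1,2}: Z {5}->{}; W {1,2}->{}
So after all 4 constraints: D(Z) = {}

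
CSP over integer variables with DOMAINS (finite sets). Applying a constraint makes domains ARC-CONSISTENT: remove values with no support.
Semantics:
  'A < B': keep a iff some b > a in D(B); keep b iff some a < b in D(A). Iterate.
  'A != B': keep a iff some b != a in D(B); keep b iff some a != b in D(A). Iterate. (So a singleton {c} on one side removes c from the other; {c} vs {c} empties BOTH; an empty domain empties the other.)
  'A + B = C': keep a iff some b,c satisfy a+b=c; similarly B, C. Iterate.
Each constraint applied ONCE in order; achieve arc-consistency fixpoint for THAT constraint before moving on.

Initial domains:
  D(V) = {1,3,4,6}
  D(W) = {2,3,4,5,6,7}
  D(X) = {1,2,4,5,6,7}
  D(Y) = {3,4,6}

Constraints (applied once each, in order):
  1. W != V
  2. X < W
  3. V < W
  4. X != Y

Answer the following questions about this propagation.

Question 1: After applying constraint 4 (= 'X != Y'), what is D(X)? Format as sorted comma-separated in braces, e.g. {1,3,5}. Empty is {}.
Constraint 1 (W != V) on D(W)={2,3,4,5,6,7} D(V)={1,3,4,6}: no change
Constraint 2 (X < W) on D(X)={1,2,4,5,6,7} D(W)={2,3,4,5,6,7}: X {1,2,4,5,6,7}->{1,2,4,5,6}
Constraint 3 (V < W) on D(V)={1,3,4,6} D(W)={2,3,4,5,6,7}: no change
Constraint 4 (X != Y) on D(X)={1,2,4,5,6} D(Y)={3,4,6}: no change
So after constraint 4: D(X) = {1,2,4,5,6}

Answer: {1,2,4,5,6}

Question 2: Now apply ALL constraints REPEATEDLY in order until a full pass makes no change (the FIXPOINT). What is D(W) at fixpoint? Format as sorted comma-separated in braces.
pass 0 (initial): D(W)={2,3,4,5,6,7}
pass 1: X {1,2,4,5,6,7}->{1,2,4,5,6}
pass 2: no change
Fixpoint after 2 passes: D(W) = {2,3,4,5,6,7}

Answer: {2,3,4,5,6,7}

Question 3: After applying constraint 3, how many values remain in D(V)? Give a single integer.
Constraint 1 (W != V) on D(W)={2,3,4,5,6,7} D(V)={1,3,4,6}: no change
Constraint 2 (X < W) on D(X)={1,2,4,5,6,7} D(W)={2,3,4,5,6,7}: X {1,2,4,5,6,7}->{1,2,4,5,6}
Constraint 3 (V < W) on D(V)={1,3,4,6} D(W)={2,3,4,5,6,7}: no change
So after constraint 3: D(V)={1,3,4,6}, size = 4

Answer: 4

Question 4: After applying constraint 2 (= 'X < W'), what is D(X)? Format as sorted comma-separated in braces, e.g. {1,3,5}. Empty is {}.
Constraint 1 (W != V) on D(W)={2,3,4,5,6,7} D(V)={1,3,4,6}: no change
Constraint 2 (X < W) on D(X)={1,2,4,5,6,7} D(W)={2,3,4,5,6,7}: X {1,2,4,5,6,7}->{1,2,4,5,6}
So after constraint 2: D(X) = {1,2,4,5,6}

Answer: {1,2,4,5,6}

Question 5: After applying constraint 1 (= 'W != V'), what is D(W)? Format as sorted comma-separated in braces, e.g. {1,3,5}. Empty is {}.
Answer: {2,3,4,5,6,7}

Derivation:
Constraint 1 (W != V) on D(W)={2,3,4,5,6,7} D(V)={1,3,4,6}: no change
So after constraint 1: D(W) = {2,3,4,5,6,7}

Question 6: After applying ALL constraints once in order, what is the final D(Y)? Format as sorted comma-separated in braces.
Answer: {3,4,6}

Derivation:
Constraint 1 (W != V) on D(W)={2,3,4,5,6,7} D(V)={1,3,4,6}: no change
Constraint 2 (X < W) on D(X)={1,2,4,5,6,7} D(W)={2,3,4,5,6,7}: X {1,2,4,5,6,7}->{1,2,4,5,6}
Constraint 3 (V < W) on D(V)={1,3,4,6} D(W)={2,3,4,5,6,7}: no change
Constraint 4 (X != Y) on D(X)={1,2,4,5,6} D(Y)={3,4,6}: no change
So after all 4 constraints: D(Y) = {3,4,6}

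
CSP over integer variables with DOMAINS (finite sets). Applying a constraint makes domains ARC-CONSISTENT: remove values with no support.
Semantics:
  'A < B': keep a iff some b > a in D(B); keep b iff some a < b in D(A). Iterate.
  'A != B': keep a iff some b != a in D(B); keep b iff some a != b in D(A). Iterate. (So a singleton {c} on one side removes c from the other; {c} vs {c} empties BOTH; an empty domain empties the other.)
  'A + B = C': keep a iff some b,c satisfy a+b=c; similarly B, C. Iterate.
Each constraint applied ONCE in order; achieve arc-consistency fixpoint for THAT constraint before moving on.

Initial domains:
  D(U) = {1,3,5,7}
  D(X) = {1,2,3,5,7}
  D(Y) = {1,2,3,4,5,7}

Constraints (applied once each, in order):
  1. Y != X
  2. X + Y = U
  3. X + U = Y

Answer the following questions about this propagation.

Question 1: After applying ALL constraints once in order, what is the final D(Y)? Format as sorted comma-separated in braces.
Answer: {4,5}

Derivation:
Constraint 1 (Y != X) on D(Y)={1,2,3,4,5,7} D(X)={1,2,3,5,7}: no change
Constraint 2 (X + Y = U) on D(X)={1,2,3,5,7} D(Y)={1,2,3,4,5,7} D(U)={1,3,5,7}: X {1,2,3,5,7}->{1,2,3,5}; Y {1,2,3,4,5,7}->{1,2,3,4,5}; U {1,3,5,7}->{3,5,7}
Constraint 3 (X + U = Y) on D(X)={1,2,3,5} D(U)={3,5,7} D(Y)={1,2,3,4,5}: X {1,2,3,5}->{1,2}; U {3,5,7}->{3}; Y {1,2,3,4,5}->{4,5}
So after all 3 constraints: D(Y) = {4,5}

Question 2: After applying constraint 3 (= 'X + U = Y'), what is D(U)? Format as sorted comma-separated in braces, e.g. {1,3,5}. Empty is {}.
Answer: {3}

Derivation:
Constraint 1 (Y != X) on D(Y)={1,2,3,4,5,7} D(X)={1,2,3,5,7}: no change
Constraint 2 (X + Y = U) on D(X)={1,2,3,5,7} D(Y)={1,2,3,4,5,7} D(U)={1,3,5,7}: X {1,2,3,5,7}->{1,2,3,5}; Y {1,2,3,4,5,7}->{1,2,3,4,5}; U {1,3,5,7}->{3,5,7}
Constraint 3 (X + U = Y) on D(X)={1,2,3,5} D(U)={3,5,7} D(Y)={1,2,3,4,5}: X {1,2,3,5}->{1,2}; U {3,5,7}->{3}; Y {1,2,3,4,5}->{4,5}
So after constraint 3: D(U) = {3}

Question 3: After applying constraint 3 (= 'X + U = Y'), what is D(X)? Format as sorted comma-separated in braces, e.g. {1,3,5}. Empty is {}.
Answer: {1,2}

Derivation:
Constraint 1 (Y != X) on D(Y)={1,2,3,4,5,7} D(X)={1,2,3,5,7}: no change
Constraint 2 (X + Y = U) on D(X)={1,2,3,5,7} D(Y)={1,2,3,4,5,7} D(U)={1,3,5,7}: X {1,2,3,5,7}->{1,2,3,5}; Y {1,2,3,4,5,7}->{1,2,3,4,5}; U {1,3,5,7}->{3,5,7}
Constraint 3 (X + U = Y) on D(X)={1,2,3,5} D(U)={3,5,7} D(Y)={1,2,3,4,5}: X {1,2,3,5}->{1,2}; U {3,5,7}->{3}; Y {1,2,3,4,5}->{4,5}
So after constraint 3: D(X) = {1,2}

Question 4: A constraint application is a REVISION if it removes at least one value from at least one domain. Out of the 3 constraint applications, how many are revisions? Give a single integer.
Constraint 1 (Y != X) on D(Y)={1,2,3,4,5,7} D(X)={1,2,3,5,7}: no change => not a revision
Constraint 2 (X + Y = U) on D(X)={1,2,3,5,7} D(Y)={1,2,3,4,5,7} D(U)={1,3,5,7}: X {1,2,3,5,7}->{1,2,3,5}; Y {1,2,3,4,5,7}->{1,2,3,4,5}; U {1,3,5,7}->{3,5,7} => REVISION
Constraint 3 (X + U = Y) on D(X)={1,2,3,5} D(U)={3,5,7} D(Y)={1,2,3,4,5}: X {1,2,3,5}->{1,2}; U {3,5,7}->{3}; Y {1,2,3,4,5}->{4,5} => REVISION
Total revisions = 2

Answer: 2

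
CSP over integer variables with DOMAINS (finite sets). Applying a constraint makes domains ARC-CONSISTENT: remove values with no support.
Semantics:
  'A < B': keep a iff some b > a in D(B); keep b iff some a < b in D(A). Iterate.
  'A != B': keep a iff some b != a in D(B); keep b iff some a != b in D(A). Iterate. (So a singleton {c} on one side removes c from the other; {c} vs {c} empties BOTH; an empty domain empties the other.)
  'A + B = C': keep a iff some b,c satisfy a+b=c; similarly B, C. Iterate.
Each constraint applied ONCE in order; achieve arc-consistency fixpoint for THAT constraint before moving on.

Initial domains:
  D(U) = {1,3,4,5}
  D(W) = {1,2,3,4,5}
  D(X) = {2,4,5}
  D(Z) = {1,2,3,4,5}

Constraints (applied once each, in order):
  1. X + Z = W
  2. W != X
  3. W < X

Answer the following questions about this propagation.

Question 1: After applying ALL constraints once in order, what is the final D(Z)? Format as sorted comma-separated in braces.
Constraint 1 (X + Z = W) on D(X)={2,4,5} D(Z)={1,2,3,4,5} D(W)={1,2,3,4,5}: X {2,4,5}->{2,4}; Z {1,2,3,4,5}->{1,2,3}; W {1,2,3,4,5}->{3,4,5}
Constraint 2 (W != X) on D(W)={3,4,5} D(X)={2,4}: no change
Constraint 3 (W < X) on D(W)={3,4,5} D(X)={2,4}: W {3,4,5}->{3}; X {2,4}->{4}
So after all 3 constraints: D(Z) = {1,2,3}

Answer: {1,2,3}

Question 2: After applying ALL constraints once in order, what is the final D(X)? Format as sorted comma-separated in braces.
Answer: {4}

Derivation:
Constraint 1 (X + Z = W) on D(X)={2,4,5} D(Z)={1,2,3,4,5} D(W)={1,2,3,4,5}: X {2,4,5}->{2,4}; Z {1,2,3,4,5}->{1,2,3}; W {1,2,3,4,5}->{3,4,5}
Constraint 2 (W != X) on D(W)={3,4,5} D(X)={2,4}: no change
Constraint 3 (W < X) on D(W)={3,4,5} D(X)={2,4}: W {3,4,5}->{3}; X {2,4}->{4}
So after all 3 constraints: D(X) = {4}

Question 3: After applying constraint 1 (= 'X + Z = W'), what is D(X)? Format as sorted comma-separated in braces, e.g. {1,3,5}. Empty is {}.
Constraint 1 (X + Z = W) on D(X)={2,4,5} D(Z)={1,2,3,4,5} D(W)={1,2,3,4,5}: X {2,4,5}->{2,4}; Z {1,2,3,4,5}->{1,2,3}; W {1,2,3,4,5}->{3,4,5}
So after constraint 1: D(X) = {2,4}

Answer: {2,4}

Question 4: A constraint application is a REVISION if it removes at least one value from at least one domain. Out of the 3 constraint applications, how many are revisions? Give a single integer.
Constraint 1 (X + Z = W) on D(X)={2,4,5} D(Z)={1,2,3,4,5} D(W)={1,2,3,4,5}: X {2,4,5}->{2,4}; Z {1,2,3,4,5}->{1,2,3}; W {1,2,3,4,5}->{3,4,5} => REVISION
Constraint 2 (W != X) on D(W)={3,4,5} D(X)={2,4}: no change => not a revision
Constraint 3 (W < X) on D(W)={3,4,5} D(X)={2,4}: W {3,4,5}->{3}; X {2,4}->{4} => REVISION
Total revisions = 2

Answer: 2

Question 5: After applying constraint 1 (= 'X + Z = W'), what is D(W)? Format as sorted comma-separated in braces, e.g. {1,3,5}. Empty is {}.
Constraint 1 (X + Z = W) on D(X)={2,4,5} D(Z)={1,2,3,4,5} D(W)={1,2,3,4,5}: X {2,4,5}->{2,4}; Z {1,2,3,4,5}->{1,2,3}; W {1,2,3,4,5}->{3,4,5}
So after constraint 1: D(W) = {3,4,5}

Answer: {3,4,5}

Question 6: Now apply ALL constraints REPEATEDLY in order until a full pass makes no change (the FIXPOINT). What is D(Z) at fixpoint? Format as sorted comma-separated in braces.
pass 0 (initial): D(Z)={1,2,3,4,5}
pass 1: W {1,2,3,4,5}->{3}; X {2,4,5}->{4}; Z {1,2,3,4,5}->{1,2,3}
pass 2: W {3}->{}; X {4}->{}; Z {1,2,3}->{}
pass 3: no change
Fixpoint after 3 passes: D(Z) = {}

Answer: {}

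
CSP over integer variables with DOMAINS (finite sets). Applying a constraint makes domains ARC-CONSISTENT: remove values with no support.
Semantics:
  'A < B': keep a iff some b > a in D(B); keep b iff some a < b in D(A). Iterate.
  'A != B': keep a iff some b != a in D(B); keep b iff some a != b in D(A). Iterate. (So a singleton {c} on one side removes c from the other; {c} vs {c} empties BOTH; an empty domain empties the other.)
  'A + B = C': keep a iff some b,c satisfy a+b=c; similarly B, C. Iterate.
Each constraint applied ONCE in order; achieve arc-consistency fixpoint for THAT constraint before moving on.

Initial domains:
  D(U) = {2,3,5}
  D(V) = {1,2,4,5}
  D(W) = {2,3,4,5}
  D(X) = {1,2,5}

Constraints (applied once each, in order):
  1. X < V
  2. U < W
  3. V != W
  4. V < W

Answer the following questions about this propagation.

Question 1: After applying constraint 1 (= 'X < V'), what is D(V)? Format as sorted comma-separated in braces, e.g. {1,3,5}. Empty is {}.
Constraint 1 (X < V) on D(X)={1,2,5} D(V)={1,2,4,5}: X {1,2,5}->{1,2}; V {1,2,4,5}->{2,4,5}
So after constraint 1: D(V) = {2,4,5}

Answer: {2,4,5}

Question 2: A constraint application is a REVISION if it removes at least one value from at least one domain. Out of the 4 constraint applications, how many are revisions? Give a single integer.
Answer: 3

Derivation:
Constraint 1 (X < V) on D(X)={1,2,5} D(V)={1,2,4,5}: X {1,2,5}->{1,2}; V {1,2,4,5}->{2,4,5} => REVISION
Constraint 2 (U < W) on D(U)={2,3,5} D(W)={2,3,4,5}: U {2,3,5}->{2,3}; W {2,3,4,5}->{3,4,5} => REVISION
Constraint 3 (V != W) on D(V)={2,4,5} D(W)={3,4,5}: no change => not a revision
Constraint 4 (V < W) on D(V)={2,4,5} D(W)={3,4,5}: V {2,4,5}->{2,4} => REVISION
Total revisions = 3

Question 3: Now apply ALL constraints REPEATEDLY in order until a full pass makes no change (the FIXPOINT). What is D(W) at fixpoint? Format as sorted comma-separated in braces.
pass 0 (initial): D(W)={2,3,4,5}
pass 1: U {2,3,5}->{2,3}; V {1,2,4,5}->{2,4}; W {2,3,4,5}->{3,4,5}; X {1,2,5}->{1,2}
pass 2: no change
Fixpoint after 2 passes: D(W) = {3,4,5}

Answer: {3,4,5}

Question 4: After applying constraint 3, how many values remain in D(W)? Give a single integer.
Constraint 1 (X < V) on D(X)={1,2,5} D(V)={1,2,4,5}: X {1,2,5}->{1,2}; V {1,2,4,5}->{2,4,5}
Constraint 2 (U < W) on D(U)={2,3,5} D(W)={2,3,4,5}: U {2,3,5}->{2,3}; W {2,3,4,5}->{3,4,5}
Constraint 3 (V != W) on D(V)={2,4,5} D(W)={3,4,5}: no change
So after constraint 3: D(W)={3,4,5}, size = 3

Answer: 3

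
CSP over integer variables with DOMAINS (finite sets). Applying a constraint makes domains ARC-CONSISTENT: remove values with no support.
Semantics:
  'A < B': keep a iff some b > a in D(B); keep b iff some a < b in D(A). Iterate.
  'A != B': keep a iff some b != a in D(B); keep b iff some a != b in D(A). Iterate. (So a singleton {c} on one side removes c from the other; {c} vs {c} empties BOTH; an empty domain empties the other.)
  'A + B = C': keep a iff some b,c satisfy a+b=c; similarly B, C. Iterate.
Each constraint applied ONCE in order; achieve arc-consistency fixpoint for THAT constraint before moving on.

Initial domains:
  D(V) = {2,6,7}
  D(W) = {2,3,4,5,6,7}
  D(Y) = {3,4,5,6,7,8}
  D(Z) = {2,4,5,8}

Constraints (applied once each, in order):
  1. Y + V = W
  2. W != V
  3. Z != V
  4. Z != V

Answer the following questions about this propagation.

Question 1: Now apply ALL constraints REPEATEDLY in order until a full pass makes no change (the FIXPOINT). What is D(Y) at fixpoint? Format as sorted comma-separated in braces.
Answer: {3,4,5}

Derivation:
pass 0 (initial): D(Y)={3,4,5,6,7,8}
pass 1: V {2,6,7}->{2}; W {2,3,4,5,6,7}->{5,6,7}; Y {3,4,5,6,7,8}->{3,4,5}; Z {2,4,5,8}->{4,5,8}
pass 2: no change
Fixpoint after 2 passes: D(Y) = {3,4,5}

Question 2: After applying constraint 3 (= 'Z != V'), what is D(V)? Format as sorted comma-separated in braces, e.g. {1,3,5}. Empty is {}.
Answer: {2}

Derivation:
Constraint 1 (Y + V = W) on D(Y)={3,4,5,6,7,8} D(V)={2,6,7} D(W)={2,3,4,5,6,7}: Y {3,4,5,6,7,8}->{3,4,5}; V {2,6,7}->{2}; W {2,3,4,5,6,7}->{5,6,7}
Constraint 2 (W != V) on D(W)={5,6,7} D(V)={2}: no change
Constraint 3 (Z != V) on D(Z)={2,4,5,8} D(V)={2}: Z {2,4,5,8}->{4,5,8}
So after constraint 3: D(V) = {2}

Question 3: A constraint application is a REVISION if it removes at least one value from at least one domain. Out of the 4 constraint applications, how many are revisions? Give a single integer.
Answer: 2

Derivation:
Constraint 1 (Y + V = W) on D(Y)={3,4,5,6,7,8} D(V)={2,6,7} D(W)={2,3,4,5,6,7}: Y {3,4,5,6,7,8}->{3,4,5}; V {2,6,7}->{2}; W {2,3,4,5,6,7}->{5,6,7} => REVISION
Constraint 2 (W != V) on D(W)={5,6,7} D(V)={2}: no change => not a revision
Constraint 3 (Z != V) on D(Z)={2,4,5,8} D(V)={2}: Z {2,4,5,8}->{4,5,8} => REVISION
Constraint 4 (Z != V) on D(Z)={4,5,8} D(V)={2}: no change => not a revision
Total revisions = 2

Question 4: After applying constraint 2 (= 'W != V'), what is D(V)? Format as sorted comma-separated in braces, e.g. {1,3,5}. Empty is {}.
Answer: {2}

Derivation:
Constraint 1 (Y + V = W) on D(Y)={3,4,5,6,7,8} D(V)={2,6,7} D(W)={2,3,4,5,6,7}: Y {3,4,5,6,7,8}->{3,4,5}; V {2,6,7}->{2}; W {2,3,4,5,6,7}->{5,6,7}
Constraint 2 (W != V) on D(W)={5,6,7} D(V)={2}: no change
So after constraint 2: D(V) = {2}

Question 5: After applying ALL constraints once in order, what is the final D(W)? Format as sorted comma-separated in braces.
Answer: {5,6,7}

Derivation:
Constraint 1 (Y + V = W) on D(Y)={3,4,5,6,7,8} D(V)={2,6,7} D(W)={2,3,4,5,6,7}: Y {3,4,5,6,7,8}->{3,4,5}; V {2,6,7}->{2}; W {2,3,4,5,6,7}->{5,6,7}
Constraint 2 (W != V) on D(W)={5,6,7} D(V)={2}: no change
Constraint 3 (Z != V) on D(Z)={2,4,5,8} D(V)={2}: Z {2,4,5,8}->{4,5,8}
Constraint 4 (Z != V) on D(Z)={4,5,8} D(V)={2}: no change
So after all 4 constraints: D(W) = {5,6,7}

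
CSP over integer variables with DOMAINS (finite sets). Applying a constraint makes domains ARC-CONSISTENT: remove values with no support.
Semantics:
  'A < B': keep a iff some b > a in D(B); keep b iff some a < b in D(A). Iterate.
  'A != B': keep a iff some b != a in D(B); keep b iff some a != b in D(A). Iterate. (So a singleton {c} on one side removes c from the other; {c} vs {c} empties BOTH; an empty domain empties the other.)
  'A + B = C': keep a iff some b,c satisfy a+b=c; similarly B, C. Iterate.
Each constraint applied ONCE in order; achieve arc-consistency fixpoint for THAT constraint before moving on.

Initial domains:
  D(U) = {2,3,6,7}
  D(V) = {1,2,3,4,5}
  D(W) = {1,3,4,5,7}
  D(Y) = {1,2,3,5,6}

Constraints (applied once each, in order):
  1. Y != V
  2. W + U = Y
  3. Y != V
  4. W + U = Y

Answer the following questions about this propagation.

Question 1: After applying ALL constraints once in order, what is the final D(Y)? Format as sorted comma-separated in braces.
Answer: {3,5,6}

Derivation:
Constraint 1 (Y != V) on D(Y)={1,2,3,5,6} D(V)={1,2,3,4,5}: no change
Constraint 2 (W + U = Y) on D(W)={1,3,4,5,7} D(U)={2,3,6,7} D(Y)={1,2,3,5,6}: W {1,3,4,5,7}->{1,3,4}; U {2,3,6,7}->{2,3}; Y {1,2,3,5,6}->{3,5,6}
Constraint 3 (Y != V) on D(Y)={3,5,6} D(V)={1,2,3,4,5}: no change
Constraint 4 (W + U = Y) on D(W)={1,3,4} D(U)={2,3} D(Y)={3,5,6}: no change
So after all 4 constraints: D(Y) = {3,5,6}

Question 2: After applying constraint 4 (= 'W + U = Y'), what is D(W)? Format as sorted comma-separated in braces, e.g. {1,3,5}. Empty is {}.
Answer: {1,3,4}

Derivation:
Constraint 1 (Y != V) on D(Y)={1,2,3,5,6} D(V)={1,2,3,4,5}: no change
Constraint 2 (W + U = Y) on D(W)={1,3,4,5,7} D(U)={2,3,6,7} D(Y)={1,2,3,5,6}: W {1,3,4,5,7}->{1,3,4}; U {2,3,6,7}->{2,3}; Y {1,2,3,5,6}->{3,5,6}
Constraint 3 (Y != V) on D(Y)={3,5,6} D(V)={1,2,3,4,5}: no change
Constraint 4 (W + U = Y) on D(W)={1,3,4} D(U)={2,3} D(Y)={3,5,6}: no change
So after constraint 4: D(W) = {1,3,4}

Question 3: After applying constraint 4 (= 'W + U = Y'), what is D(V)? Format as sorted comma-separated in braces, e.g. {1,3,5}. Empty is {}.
Constraint 1 (Y != V) on D(Y)={1,2,3,5,6} D(V)={1,2,3,4,5}: no change
Constraint 2 (W + U = Y) on D(W)={1,3,4,5,7} D(U)={2,3,6,7} D(Y)={1,2,3,5,6}: W {1,3,4,5,7}->{1,3,4}; U {2,3,6,7}->{2,3}; Y {1,2,3,5,6}->{3,5,6}
Constraint 3 (Y != V) on D(Y)={3,5,6} D(V)={1,2,3,4,5}: no change
Constraint 4 (W + U = Y) on D(W)={1,3,4} D(U)={2,3} D(Y)={3,5,6}: no change
So after constraint 4: D(V) = {1,2,3,4,5}

Answer: {1,2,3,4,5}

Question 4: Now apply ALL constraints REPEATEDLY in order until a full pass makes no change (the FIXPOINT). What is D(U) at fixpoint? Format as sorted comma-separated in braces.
Answer: {2,3}

Derivation:
pass 0 (initial): D(U)={2,3,6,7}
pass 1: U {2,3,6,7}->{2,3}; W {1,3,4,5,7}->{1,3,4}; Y {1,2,3,5,6}->{3,5,6}
pass 2: no change
Fixpoint after 2 passes: D(U) = {2,3}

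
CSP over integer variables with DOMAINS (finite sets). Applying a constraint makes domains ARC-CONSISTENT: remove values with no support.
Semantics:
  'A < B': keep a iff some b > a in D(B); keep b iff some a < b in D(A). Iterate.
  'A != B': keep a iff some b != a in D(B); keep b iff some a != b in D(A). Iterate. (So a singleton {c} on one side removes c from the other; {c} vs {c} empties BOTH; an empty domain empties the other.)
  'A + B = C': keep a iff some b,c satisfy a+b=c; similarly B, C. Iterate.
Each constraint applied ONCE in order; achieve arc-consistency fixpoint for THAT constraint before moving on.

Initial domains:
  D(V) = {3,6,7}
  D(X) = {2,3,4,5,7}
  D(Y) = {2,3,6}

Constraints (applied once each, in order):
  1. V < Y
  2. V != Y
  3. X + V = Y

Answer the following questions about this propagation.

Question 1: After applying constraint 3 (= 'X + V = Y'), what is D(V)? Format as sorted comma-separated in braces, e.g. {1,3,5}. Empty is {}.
Constraint 1 (V < Y) on D(V)={3,6,7} D(Y)={2,3,6}: V {3,6,7}->{3}; Y {2,3,6}->{6}
Constraint 2 (V != Y) on D(V)={3} D(Y)={6}: no change
Constraint 3 (X + V = Y) on D(X)={2,3,4,5,7} D(V)={3} D(Y)={6}: X {2,3,4,5,7}->{3}
So after constraint 3: D(V) = {3}

Answer: {3}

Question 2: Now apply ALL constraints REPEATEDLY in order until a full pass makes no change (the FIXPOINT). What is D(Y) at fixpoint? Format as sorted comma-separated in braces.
pass 0 (initial): D(Y)={2,3,6}
pass 1: V {3,6,7}->{3}; X {2,3,4,5,7}->{3}; Y {2,3,6}->{6}
pass 2: no change
Fixpoint after 2 passes: D(Y) = {6}

Answer: {6}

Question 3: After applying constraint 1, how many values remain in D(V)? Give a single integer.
Answer: 1

Derivation:
Constraint 1 (V < Y) on D(V)={3,6,7} D(Y)={2,3,6}: V {3,6,7}->{3}; Y {2,3,6}->{6}
So after constraint 1: D(V)={3}, size = 1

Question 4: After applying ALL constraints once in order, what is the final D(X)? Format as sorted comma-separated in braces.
Constraint 1 (V < Y) on D(V)={3,6,7} D(Y)={2,3,6}: V {3,6,7}->{3}; Y {2,3,6}->{6}
Constraint 2 (V != Y) on D(V)={3} D(Y)={6}: no change
Constraint 3 (X + V = Y) on D(X)={2,3,4,5,7} D(V)={3} D(Y)={6}: X {2,3,4,5,7}->{3}
So after all 3 constraints: D(X) = {3}

Answer: {3}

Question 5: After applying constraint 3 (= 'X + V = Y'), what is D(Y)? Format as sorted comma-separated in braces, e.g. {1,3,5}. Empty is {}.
Answer: {6}

Derivation:
Constraint 1 (V < Y) on D(V)={3,6,7} D(Y)={2,3,6}: V {3,6,7}->{3}; Y {2,3,6}->{6}
Constraint 2 (V != Y) on D(V)={3} D(Y)={6}: no change
Constraint 3 (X + V = Y) on D(X)={2,3,4,5,7} D(V)={3} D(Y)={6}: X {2,3,4,5,7}->{3}
So after constraint 3: D(Y) = {6}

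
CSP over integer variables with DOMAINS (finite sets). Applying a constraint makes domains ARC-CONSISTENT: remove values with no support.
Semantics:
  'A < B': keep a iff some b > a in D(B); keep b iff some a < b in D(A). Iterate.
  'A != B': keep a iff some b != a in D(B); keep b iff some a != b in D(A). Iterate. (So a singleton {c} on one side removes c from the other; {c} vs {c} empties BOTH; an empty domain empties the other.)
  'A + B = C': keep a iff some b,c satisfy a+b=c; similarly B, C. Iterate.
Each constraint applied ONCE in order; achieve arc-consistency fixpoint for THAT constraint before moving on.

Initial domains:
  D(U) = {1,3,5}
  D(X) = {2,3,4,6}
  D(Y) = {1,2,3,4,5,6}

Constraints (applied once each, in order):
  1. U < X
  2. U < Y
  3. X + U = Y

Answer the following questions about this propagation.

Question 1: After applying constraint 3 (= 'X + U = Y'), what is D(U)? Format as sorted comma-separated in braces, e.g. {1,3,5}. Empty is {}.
Constraint 1 (U < X) on D(U)={1,3,5} D(X)={2,3,4,6}: no change
Constraint 2 (U < Y) on D(U)={1,3,5} D(Y)={1,2,3,4,5,6}: Y {1,2,3,4,5,6}->{2,3,4,5,6}
Constraint 3 (X + U = Y) on D(X)={2,3,4,6} D(U)={1,3,5} D(Y)={2,3,4,5,6}: X {2,3,4,6}->{2,3,4}; U {1,3,5}->{1,3}; Y {2,3,4,5,6}->{3,4,5,6}
So after constraint 3: D(U) = {1,3}

Answer: {1,3}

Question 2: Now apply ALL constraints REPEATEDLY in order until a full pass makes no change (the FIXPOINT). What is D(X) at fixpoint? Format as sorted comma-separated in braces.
Answer: {2,3,4}

Derivation:
pass 0 (initial): D(X)={2,3,4,6}
pass 1: U {1,3,5}->{1,3}; X {2,3,4,6}->{2,3,4}; Y {1,2,3,4,5,6}->{3,4,5,6}
pass 2: no change
Fixpoint after 2 passes: D(X) = {2,3,4}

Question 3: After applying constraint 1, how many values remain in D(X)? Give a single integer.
Constraint 1 (U < X) on D(U)={1,3,5} D(X)={2,3,4,6}: no change
So after constraint 1: D(X)={2,3,4,6}, size = 4

Answer: 4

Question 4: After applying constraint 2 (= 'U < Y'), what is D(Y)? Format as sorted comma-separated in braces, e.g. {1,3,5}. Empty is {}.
Answer: {2,3,4,5,6}

Derivation:
Constraint 1 (U < X) on D(U)={1,3,5} D(X)={2,3,4,6}: no change
Constraint 2 (U < Y) on D(U)={1,3,5} D(Y)={1,2,3,4,5,6}: Y {1,2,3,4,5,6}->{2,3,4,5,6}
So after constraint 2: D(Y) = {2,3,4,5,6}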